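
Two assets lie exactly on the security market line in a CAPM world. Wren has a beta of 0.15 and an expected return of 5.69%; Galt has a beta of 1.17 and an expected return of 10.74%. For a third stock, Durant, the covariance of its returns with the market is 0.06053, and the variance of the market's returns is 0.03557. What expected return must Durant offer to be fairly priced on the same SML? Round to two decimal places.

MRP = (10.74% − 5.69%) / (1.17 − 0.15) = 4.9510%
R_f = 5.69% − 0.15 × 4.9510% = 4.9474%
β_Durant = Cov / Var(R_m) = 0.06053 / 0.03557 = 1.7017
E(R_Durant) = R_f + β × MRP = 4.9474% + 1.7017 × 4.9510% = 13.37%

13.37%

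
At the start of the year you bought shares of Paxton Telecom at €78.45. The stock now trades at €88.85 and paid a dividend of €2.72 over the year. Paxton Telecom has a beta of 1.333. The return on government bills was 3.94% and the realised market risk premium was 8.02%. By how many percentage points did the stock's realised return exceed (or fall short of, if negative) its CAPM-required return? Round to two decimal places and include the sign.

+2.09%

Realised HPR = (P1 + D1 − P0) / P0 = (88.85 + 2.72 − 78.45) / 78.45 = 13.12 / 78.45 = 16.7240%
CAPM required = R_f + β·MRP = 3.94% + 1.333 × 8.02% = 14.63066%
α = realised − required = 16.7240% − 14.63066% = +2.09%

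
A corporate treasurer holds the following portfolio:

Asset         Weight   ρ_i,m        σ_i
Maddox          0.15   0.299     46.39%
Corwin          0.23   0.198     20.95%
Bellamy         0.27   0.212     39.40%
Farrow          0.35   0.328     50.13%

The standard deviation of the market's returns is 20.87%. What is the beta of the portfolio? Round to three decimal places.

β_Maddox = 0.299 × 46.39% / 20.87% = 0.6646
β_Corwin = 0.198 × 20.95% / 20.87% = 0.1988
β_Bellamy = 0.212 × 39.40% / 20.87% = 0.4002
β_Farrow = 0.328 × 50.13% / 20.87% = 0.7879
β_P = Σ w_i β_i = 0.15×0.6646 + 0.23×0.1988 + 0.27×0.4002 + 0.35×0.7879 = 0.5292

0.529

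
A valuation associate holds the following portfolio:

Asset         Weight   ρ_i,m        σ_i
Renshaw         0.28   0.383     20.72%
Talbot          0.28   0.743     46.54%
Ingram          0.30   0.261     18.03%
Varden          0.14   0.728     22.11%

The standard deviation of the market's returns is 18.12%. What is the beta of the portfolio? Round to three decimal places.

β_Renshaw = 0.383 × 20.72% / 18.12% = 0.4380
β_Talbot = 0.743 × 46.54% / 18.12% = 1.9083
β_Ingram = 0.261 × 18.03% / 18.12% = 0.2597
β_Varden = 0.728 × 22.11% / 18.12% = 0.8883
β_P = Σ w_i β_i = 0.28×0.4380 + 0.28×1.9083 + 0.30×0.2597 + 0.14×0.8883 = 0.8592

0.859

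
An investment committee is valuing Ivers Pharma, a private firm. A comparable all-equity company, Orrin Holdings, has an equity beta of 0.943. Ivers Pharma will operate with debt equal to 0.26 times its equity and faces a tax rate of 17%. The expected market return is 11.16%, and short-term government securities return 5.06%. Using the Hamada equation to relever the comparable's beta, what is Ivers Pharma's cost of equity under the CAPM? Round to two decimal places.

12.05%

β_L = β_U × [1 + (1 − t)(D/E)] = 0.943 × [1 + (1 − 0.17) × 0.26]
    = 0.943 × [1 + 0.83 × 0.26] = 0.943 × 1.2158 = 1.1465
MRP = 11.16% − 5.06% = 6.10%
E(R) = R_f + β_L × MRP = 5.06% + 1.1465 × 6.10% = 12.05%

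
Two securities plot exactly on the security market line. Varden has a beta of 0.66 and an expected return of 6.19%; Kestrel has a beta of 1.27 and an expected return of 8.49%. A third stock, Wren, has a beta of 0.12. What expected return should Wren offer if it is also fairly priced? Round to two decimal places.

4.15%

MRP (SML slope) = (8.49% − 6.19%) / (1.27 − 0.66) = 2.30% / 0.61 = 3.7705%
R_f (intercept) = 6.19% − 0.66 × 3.7705% = 3.7015%
E(R_Wren) = R_f + β × MRP = 3.7015% + 0.12 × 3.7705% = 4.15%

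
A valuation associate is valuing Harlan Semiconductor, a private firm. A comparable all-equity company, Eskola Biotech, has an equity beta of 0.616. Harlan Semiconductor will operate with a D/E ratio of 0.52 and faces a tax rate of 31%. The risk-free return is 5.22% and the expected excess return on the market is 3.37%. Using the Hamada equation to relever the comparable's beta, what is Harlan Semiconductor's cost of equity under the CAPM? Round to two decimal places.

β_L = β_U × [1 + (1 − t)(D/E)] = 0.616 × [1 + (1 − 0.31) × 0.52]
    = 0.616 × [1 + 0.69 × 0.52] = 0.616 × 1.3588 = 0.8370
E(R) = R_f + β_L × MRP = 5.22% + 0.8370 × 3.37% = 8.04%

8.04%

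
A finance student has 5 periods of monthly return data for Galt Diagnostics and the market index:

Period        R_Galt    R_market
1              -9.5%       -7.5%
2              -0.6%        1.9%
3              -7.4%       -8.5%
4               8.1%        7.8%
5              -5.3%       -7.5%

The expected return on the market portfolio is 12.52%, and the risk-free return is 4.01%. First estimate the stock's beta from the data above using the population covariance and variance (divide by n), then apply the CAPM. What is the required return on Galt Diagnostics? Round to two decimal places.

11.89%

Mean R_i = (-9.5 − 0.6 − 7.4 + 8.1 − 5.3) / 5 = -2.9400%
Mean R_m = (-7.5 + 1.9 − 8.5 + 7.8 − 7.5) / 5 = -2.7600%
Σ(R_i − R̄_i)(R_m − R̄_m) = 195.3680  ⇒  Cov = 195.3680 / 5 = 39.0736
Σ(R_m − R̄_m)² = 211.1120  ⇒  Var(R_m) = 211.1120 / 5 = 42.2224
β = Cov / Var(R_m) = 39.0736 / 42.2224 = 0.9254
MRP = 12.52% − 4.01% = 8.51%
E(R) = R_f + β × MRP = 4.01% + 0.9254 × 8.51% = 11.89%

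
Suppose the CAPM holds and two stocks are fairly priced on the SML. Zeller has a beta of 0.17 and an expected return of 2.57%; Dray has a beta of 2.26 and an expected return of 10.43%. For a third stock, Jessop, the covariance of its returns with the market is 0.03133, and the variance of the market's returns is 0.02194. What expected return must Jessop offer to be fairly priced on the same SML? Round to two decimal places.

MRP = (10.43% − 2.57%) / (2.26 − 0.17) = 3.7608%
R_f = 2.57% − 0.17 × 3.7608% = 1.9307%
β_Jessop = Cov / Var(R_m) = 0.03133 / 0.02194 = 1.4280
E(R_Jessop) = R_f + β × MRP = 1.9307% + 1.4280 × 3.7608% = 7.30%

7.30%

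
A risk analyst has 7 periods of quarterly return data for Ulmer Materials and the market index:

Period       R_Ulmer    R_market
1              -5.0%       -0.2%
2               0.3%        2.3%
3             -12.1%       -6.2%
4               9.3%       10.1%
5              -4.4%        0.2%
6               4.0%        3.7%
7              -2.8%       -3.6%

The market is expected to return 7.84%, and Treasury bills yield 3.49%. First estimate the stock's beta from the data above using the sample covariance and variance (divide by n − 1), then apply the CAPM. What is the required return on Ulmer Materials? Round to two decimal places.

Mean R_i = (-5.0 + 0.3 − 12.1 + 9.3 − 4.4 + 4.0 − 2.8) / 7 = -1.5286%
Mean R_m = (-0.2 + 2.3 − 6.2 + 10.1 + 0.2 + 3.7 − 3.6) / 7 = 0.9000%
Σ(R_i − R̄_i)(R_m − R̄_m) = 204.2700  ⇒  Cov = 204.2700 / 6 = 34.0450
Σ(R_m − R̄_m)² = 166.8000  ⇒  Var(R_m) = 166.8000 / 6 = 27.8000
β = Cov / Var(R_m) = 34.0450 / 27.8000 = 1.2246
MRP = 7.84% − 3.49% = 4.35%
E(R) = R_f + β × MRP = 3.49% + 1.2246 × 4.35% = 8.82%

8.82%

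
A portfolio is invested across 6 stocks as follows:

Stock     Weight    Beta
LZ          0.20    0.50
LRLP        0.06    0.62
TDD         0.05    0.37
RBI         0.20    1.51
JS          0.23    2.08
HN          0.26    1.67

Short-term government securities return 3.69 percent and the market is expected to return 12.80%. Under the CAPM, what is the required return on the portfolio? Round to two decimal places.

β_P = Σ w_i β_i = 0.20×0.50 + 0.06×0.62 + 0.05×0.37 + 0.20×1.51 + 0.23×2.08 + 0.26×1.67 = 1.3703
MRP = 12.80% − 3.69% = 9.11%
E(R_P) = R_f + β_P × MRP = 3.69% + 1.3703 × 9.11% = 16.17%

16.17%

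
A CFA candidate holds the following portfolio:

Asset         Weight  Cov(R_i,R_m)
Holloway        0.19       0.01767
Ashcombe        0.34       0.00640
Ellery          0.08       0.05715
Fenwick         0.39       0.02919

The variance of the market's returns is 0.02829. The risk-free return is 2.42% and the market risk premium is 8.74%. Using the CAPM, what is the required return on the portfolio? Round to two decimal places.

β_Holloway = 0.01767 / 0.02829 = 0.6246
β_Ashcombe = 0.00640 / 0.02829 = 0.2262
β_Ellery = 0.05715 / 0.02829 = 2.0201
β_Fenwick = 0.02919 / 0.02829 = 1.0318
β_P = Σ w_i β_i = 0.19×0.6246 + 0.34×0.2262 + 0.08×2.0201 + 0.39×1.0318 = 0.7596
E(R_P) = R_f + β_P × MRP = 2.42% + 0.7596 × 8.74% = 9.06%

9.06%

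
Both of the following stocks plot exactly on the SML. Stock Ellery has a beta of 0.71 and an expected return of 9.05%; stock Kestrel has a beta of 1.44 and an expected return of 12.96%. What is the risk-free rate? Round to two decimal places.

Both satisfy E(R) = R_f + β·MRP, so the slope of the SML is
MRP = (12.96% − 9.05%) / (1.44 − 0.71) = 3.91% / 0.73 = 5.3562%
R_f = E(R_Ellery) − β_Ellery·MRP = 9.05% − 0.71 × 5.3562% = 5.2471%

5.25%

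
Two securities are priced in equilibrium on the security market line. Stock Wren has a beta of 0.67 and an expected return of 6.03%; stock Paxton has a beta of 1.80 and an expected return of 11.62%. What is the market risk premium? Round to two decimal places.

Both satisfy E(R) = R_f + β·MRP, so the slope of the SML is
MRP = (11.62% − 6.03%) / (1.80 − 0.67) = 5.59% / 1.13 = 4.9469%

4.95%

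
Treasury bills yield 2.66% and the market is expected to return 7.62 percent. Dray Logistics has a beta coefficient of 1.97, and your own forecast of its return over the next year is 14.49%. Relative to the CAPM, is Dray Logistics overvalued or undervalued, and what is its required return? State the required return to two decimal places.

Undervalued; required return 12.43%

MRP = 7.62% − 2.66% = 4.96%
Required return = R_f + β·MRP = 2.66% + 1.97 × 4.96% = 12.43%
Forecast 14.49% > required 12.43% → the stock plots above the SML → undervalued.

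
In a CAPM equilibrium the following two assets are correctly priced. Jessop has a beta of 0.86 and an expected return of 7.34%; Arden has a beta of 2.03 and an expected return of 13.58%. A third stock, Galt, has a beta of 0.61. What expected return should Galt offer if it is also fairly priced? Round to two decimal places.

6.01%

MRP (SML slope) = (13.58% − 7.34%) / (2.03 − 0.86) = 6.24% / 1.17 = 5.3333%
R_f (intercept) = 7.34% − 0.86 × 5.3333% = 2.7534%
E(R_Galt) = R_f + β × MRP = 2.7534% + 0.61 × 5.3333% = 6.01%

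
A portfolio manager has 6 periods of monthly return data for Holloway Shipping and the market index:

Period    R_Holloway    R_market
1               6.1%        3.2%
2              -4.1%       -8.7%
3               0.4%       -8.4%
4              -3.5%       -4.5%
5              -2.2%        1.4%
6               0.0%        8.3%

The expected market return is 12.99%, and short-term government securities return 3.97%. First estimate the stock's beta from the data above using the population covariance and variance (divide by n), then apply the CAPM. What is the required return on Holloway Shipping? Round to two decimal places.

Mean R_i = (6.1 − 4.1 + 0.4 − 3.5 − 2.2 + 0.0) / 6 = -0.5500%
Mean R_m = (3.2 − 8.7 − 8.4 − 4.5 + 1.4 + 8.3) / 6 = -1.4500%
Σ(R_i − R̄_i)(R_m − R̄_m) = 59.7150  ⇒  Cov = 59.7150 / 6 = 9.9525
Σ(R_m − R̄_m)² = 234.9750  ⇒  Var(R_m) = 234.9750 / 6 = 39.1625
β = Cov / Var(R_m) = 9.9525 / 39.1625 = 0.2541
MRP = 12.99% − 3.97% = 9.02%
E(R) = R_f + β × MRP = 3.97% + 0.2541 × 9.02% = 6.26%

6.26%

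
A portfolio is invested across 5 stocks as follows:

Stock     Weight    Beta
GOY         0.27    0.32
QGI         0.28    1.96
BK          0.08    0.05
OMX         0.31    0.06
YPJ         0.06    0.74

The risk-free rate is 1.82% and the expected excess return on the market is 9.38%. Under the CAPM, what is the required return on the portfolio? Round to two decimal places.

β_P = Σ w_i β_i = 0.27×0.32 + 0.28×1.96 + 0.08×0.05 + 0.31×0.06 + 0.06×0.74 = 0.7022
E(R_P) = R_f + β_P × MRP = 1.82% + 0.7022 × 9.38% = 8.41%

8.41%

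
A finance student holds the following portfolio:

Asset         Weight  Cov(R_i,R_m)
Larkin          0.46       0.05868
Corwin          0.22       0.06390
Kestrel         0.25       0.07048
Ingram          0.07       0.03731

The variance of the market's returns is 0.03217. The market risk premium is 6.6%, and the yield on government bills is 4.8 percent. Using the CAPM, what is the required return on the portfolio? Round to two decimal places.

17.37%

β_Larkin = 0.05868 / 0.03217 = 1.8241
β_Corwin = 0.06390 / 0.03217 = 1.9863
β_Kestrel = 0.07048 / 0.03217 = 2.1909
β_Ingram = 0.03731 / 0.03217 = 1.1598
β_P = Σ w_i β_i = 0.46×1.8241 + 0.22×1.9863 + 0.25×2.1909 + 0.07×1.1598 = 1.9050
E(R_P) = R_f + β_P × MRP = 4.8% + 1.9050 × 6.6% = 17.37%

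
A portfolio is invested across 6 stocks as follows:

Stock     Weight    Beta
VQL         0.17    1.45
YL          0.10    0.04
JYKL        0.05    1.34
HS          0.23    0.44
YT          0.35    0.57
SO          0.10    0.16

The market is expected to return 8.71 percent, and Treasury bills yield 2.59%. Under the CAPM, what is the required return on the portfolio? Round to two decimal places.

β_P = Σ w_i β_i = 0.17×1.45 + 0.10×0.04 + 0.05×1.34 + 0.23×0.44 + 0.35×0.57 + 0.10×0.16 = 0.6342
MRP = 8.71% − 2.59% = 6.12%
E(R_P) = R_f + β_P × MRP = 2.59% + 0.6342 × 6.12% = 6.47%

6.47%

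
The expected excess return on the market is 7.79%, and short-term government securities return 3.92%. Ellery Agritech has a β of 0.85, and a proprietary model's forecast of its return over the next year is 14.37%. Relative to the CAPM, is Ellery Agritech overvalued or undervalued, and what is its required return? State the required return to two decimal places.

Required return = R_f + β·MRP = 3.92% + 0.85 × 7.79% = 10.54%
Forecast 14.37% > required 10.54% → the stock plots above the SML → undervalued.

Undervalued; required return 10.54%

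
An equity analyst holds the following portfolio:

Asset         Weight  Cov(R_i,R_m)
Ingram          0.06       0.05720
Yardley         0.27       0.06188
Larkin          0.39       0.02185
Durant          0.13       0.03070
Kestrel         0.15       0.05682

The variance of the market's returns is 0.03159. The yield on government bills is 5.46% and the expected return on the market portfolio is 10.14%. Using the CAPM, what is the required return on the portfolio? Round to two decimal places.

β_Ingram = 0.05720 / 0.03159 = 1.8107
β_Yardley = 0.06188 / 0.03159 = 1.9588
β_Larkin = 0.02185 / 0.03159 = 0.6917
β_Durant = 0.03070 / 0.03159 = 0.9718
β_Kestrel = 0.05682 / 0.03159 = 1.7987
β_P = Σ w_i β_i = 0.06×1.8107 + 0.27×1.9588 + 0.39×0.6917 + 0.13×0.9718 + 0.15×1.7987 = 1.3034
MRP = 10.14% − 5.46% = 4.68%
E(R_P) = R_f + β_P × MRP = 5.46% + 1.3034 × 4.68% = 11.56%

11.56%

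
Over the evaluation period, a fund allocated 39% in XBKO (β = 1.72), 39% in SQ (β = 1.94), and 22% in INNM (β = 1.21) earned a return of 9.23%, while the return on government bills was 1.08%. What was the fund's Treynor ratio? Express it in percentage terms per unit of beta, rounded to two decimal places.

β_P = 0.39×1.72 + 0.39×1.94 + 0.22×1.21 = 1.6936
Treynor = (R_P − R_f) / β_P = (9.23% − 1.08%) / 1.6936 = 8.15% / 1.6936 = 4.81%

4.81%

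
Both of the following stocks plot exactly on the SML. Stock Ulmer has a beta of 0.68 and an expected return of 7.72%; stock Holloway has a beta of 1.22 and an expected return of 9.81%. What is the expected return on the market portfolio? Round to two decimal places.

8.96%

Both satisfy E(R) = R_f + β·MRP, so the slope of the SML is
MRP = (9.81% − 7.72%) / (1.22 − 0.68) = 2.09% / 0.54 = 3.8704%
R_f = E(R_Ulmer) − β_Ulmer·MRP = 7.72% − 0.68 × 3.8704% = 5.0881%
E(R_m) = R_f + MRP = 5.0881% + 3.8704% = 8.96%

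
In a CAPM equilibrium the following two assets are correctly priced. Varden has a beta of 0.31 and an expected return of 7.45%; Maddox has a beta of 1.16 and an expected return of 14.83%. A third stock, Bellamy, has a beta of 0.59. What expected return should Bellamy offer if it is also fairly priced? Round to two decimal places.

MRP (SML slope) = (14.83% − 7.45%) / (1.16 − 0.31) = 7.38% / 0.85 = 8.6824%
R_f (intercept) = 7.45% − 0.31 × 8.6824% = 4.7585%
E(R_Bellamy) = R_f + β × MRP = 4.7585% + 0.59 × 8.6824% = 9.88%

9.88%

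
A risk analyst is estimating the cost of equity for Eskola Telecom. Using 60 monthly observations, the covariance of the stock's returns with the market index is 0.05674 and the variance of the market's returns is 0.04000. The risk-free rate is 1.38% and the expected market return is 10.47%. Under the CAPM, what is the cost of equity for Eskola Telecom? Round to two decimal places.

β = Cov(R_i, R_m) / Var(R_m) = 0.05674 / 0.04000 = 1.4185
MRP = 10.47% − 1.38% = 9.09%
E(R) = R_f + β × MRP = 1.38% + 1.4185 × 9.09% = 14.27%

14.27%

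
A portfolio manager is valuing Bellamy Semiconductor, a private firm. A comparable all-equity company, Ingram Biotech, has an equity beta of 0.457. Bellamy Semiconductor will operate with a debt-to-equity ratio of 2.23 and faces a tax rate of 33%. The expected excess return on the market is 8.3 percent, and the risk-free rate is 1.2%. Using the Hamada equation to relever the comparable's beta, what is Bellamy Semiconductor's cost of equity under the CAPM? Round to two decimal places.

β_L = β_U × [1 + (1 − t)(D/E)] = 0.457 × [1 + (1 − 0.33) × 2.23]
    = 0.457 × [1 + 0.67 × 2.23] = 0.457 × 2.4941 = 1.1398
E(R) = R_f + β_L × MRP = 1.2% + 1.1398 × 8.3% = 10.66%

10.66%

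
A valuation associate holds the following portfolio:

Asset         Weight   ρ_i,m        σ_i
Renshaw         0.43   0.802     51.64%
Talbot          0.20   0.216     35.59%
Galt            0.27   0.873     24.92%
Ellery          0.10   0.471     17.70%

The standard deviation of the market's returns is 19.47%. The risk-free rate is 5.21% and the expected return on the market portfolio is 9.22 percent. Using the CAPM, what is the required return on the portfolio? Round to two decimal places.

β_Renshaw = 0.802 × 51.64% / 19.47% = 2.1271
β_Talbot = 0.216 × 35.59% / 19.47% = 0.3948
β_Galt = 0.873 × 24.92% / 19.47% = 1.1174
β_Ellery = 0.471 × 17.70% / 19.47% = 0.4282
β_P = Σ w_i β_i = 0.43×2.1271 + 0.20×0.3948 + 0.27×1.1174 + 0.10×0.4282 = 1.3381
MRP = 9.22% − 5.21% = 4.01%
E(R_P) = R_f + β_P × MRP = 5.21% + 1.3381 × 4.01% = 10.58%

10.58%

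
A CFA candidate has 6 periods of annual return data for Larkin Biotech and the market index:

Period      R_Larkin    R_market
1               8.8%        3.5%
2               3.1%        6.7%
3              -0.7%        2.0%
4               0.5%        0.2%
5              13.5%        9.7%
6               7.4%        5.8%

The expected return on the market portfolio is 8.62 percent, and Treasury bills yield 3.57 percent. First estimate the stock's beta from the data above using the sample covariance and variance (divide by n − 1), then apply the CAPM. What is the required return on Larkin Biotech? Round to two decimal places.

9.76%

Mean R_i = (8.8 + 3.1 − 0.7 + 0.5 + 13.5 + 7.4) / 6 = 5.4333%
Mean R_m = (3.5 + 6.7 + 2.0 + 0.2 + 9.7 + 5.8) / 6 = 4.6500%
Σ(R_i − R̄_i)(R_m − R̄_m) = 72.5500  ⇒  Cov = 72.5500 / 5 = 14.5100
Σ(R_m − R̄_m)² = 59.1750  ⇒  Var(R_m) = 59.1750 / 5 = 11.8350
β = Cov / Var(R_m) = 14.5100 / 11.8350 = 1.2260
MRP = 8.62% − 3.57% = 5.05%
E(R) = R_f + β × MRP = 3.57% + 1.2260 × 5.05% = 9.76%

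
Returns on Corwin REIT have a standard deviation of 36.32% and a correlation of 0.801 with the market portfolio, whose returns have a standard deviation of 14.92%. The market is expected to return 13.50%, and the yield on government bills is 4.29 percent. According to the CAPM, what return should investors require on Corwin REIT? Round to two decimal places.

22.25%

β = ρ × σ_i / σ_m = 0.801 × 36.32% / 14.92% = 1.9499
MRP = 13.50% − 4.29% = 9.21%
E(R) = 4.29% + 1.9499 × 9.21% = 22.25%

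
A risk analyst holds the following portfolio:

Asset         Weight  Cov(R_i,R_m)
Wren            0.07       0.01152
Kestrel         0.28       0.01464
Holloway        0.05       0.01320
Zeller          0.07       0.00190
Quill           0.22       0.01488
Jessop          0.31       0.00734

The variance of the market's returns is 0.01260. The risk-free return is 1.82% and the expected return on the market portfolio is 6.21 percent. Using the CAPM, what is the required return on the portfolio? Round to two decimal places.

β_Wren = 0.01152 / 0.01260 = 0.9143
β_Kestrel = 0.01464 / 0.01260 = 1.1619
β_Holloway = 0.01320 / 0.01260 = 1.0476
β_Zeller = 0.00190 / 0.01260 = 0.1508
β_Quill = 0.01488 / 0.01260 = 1.1810
β_Jessop = 0.00734 / 0.01260 = 0.5825
β_P = Σ w_i β_i = 0.07×0.9143 + 0.28×1.1619 + 0.05×1.0476 + 0.07×0.1508 + 0.22×1.1810 + 0.31×0.5825 = 0.8927
MRP = 6.21% − 1.82% = 4.39%
E(R_P) = R_f + β_P × MRP = 1.82% + 0.8927 × 4.39% = 5.74%

5.74%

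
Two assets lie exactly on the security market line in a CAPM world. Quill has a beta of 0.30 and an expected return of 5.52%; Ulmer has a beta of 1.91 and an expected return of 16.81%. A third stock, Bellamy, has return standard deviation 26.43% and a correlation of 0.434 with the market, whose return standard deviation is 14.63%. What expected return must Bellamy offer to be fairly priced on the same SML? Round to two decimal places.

MRP = (16.81% − 5.52%) / (1.91 − 0.30) = 7.0124%
R_f = 5.52% − 0.30 × 7.0124% = 3.4163%
β_Bellamy = ρ·σ_i/σ_m = 0.434 × 26.43 / 14.63 = 0.7840
E(R_Bellamy) = R_f + β × MRP = 3.4163% + 0.7840 × 7.0124% = 8.91%

8.91%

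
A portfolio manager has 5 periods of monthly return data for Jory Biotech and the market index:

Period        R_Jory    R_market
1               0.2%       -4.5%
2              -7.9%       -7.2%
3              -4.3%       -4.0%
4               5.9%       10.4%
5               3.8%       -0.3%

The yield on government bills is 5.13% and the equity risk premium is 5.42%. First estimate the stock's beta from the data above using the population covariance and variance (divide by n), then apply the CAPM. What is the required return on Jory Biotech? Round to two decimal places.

8.86%

Mean R_i = (0.2 − 7.9 − 4.3 + 5.9 + 3.8) / 5 = -0.4600%
Mean R_m = (-4.5 − 7.2 − 4.0 + 10.4 − 0.3) / 5 = -1.1200%
Σ(R_i − R̄_i)(R_m − R̄_m) = 130.8240  ⇒  Cov = 130.8240 / 5 = 26.1648
Σ(R_m − R̄_m)² = 190.0680  ⇒  Var(R_m) = 190.0680 / 5 = 38.0136
β = Cov / Var(R_m) = 26.1648 / 38.0136 = 0.6883
E(R) = R_f + β × MRP = 5.13% + 0.6883 × 5.42% = 8.86%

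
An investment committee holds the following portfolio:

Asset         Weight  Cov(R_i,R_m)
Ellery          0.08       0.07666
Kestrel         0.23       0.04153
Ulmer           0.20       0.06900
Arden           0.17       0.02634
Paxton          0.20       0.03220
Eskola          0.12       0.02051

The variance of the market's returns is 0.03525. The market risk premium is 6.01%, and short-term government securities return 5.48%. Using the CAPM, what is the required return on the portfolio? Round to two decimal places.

12.79%

β_Ellery = 0.07666 / 0.03525 = 2.1748
β_Kestrel = 0.04153 / 0.03525 = 1.1782
β_Ulmer = 0.06900 / 0.03525 = 1.9574
β_Arden = 0.02634 / 0.03525 = 0.7472
β_Paxton = 0.03220 / 0.03525 = 0.9135
β_Eskola = 0.02051 / 0.03525 = 0.5818
β_P = Σ w_i β_i = 0.08×2.1748 + 0.23×1.1782 + 0.20×1.9574 + 0.17×0.7472 + 0.20×0.9135 + 0.12×0.5818 = 1.2160
E(R_P) = R_f + β_P × MRP = 5.48% + 1.2160 × 6.01% = 12.79%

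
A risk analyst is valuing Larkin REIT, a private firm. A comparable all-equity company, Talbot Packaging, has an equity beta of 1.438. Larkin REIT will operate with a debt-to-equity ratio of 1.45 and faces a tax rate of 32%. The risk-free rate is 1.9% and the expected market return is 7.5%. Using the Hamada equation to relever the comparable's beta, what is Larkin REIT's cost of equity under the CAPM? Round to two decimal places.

17.89%

β_L = β_U × [1 + (1 − t)(D/E)] = 1.438 × [1 + (1 − 0.32) × 1.45]
    = 1.438 × [1 + 0.68 × 1.45] = 1.438 × 1.9860 = 2.8559
MRP = 7.5% − 1.9% = 5.60%
E(R) = R_f + β_L × MRP = 1.9% + 2.8559 × 5.6% = 17.89%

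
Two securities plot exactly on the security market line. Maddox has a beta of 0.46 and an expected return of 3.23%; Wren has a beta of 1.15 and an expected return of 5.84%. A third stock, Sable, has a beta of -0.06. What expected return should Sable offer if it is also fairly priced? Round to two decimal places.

1.26%

MRP (SML slope) = (5.84% − 3.23%) / (1.15 − 0.46) = 2.61% / 0.69 = 3.7826%
R_f (intercept) = 3.23% − 0.46 × 3.7826% = 1.4900%
E(R_Sable) = R_f + β × MRP = 1.4900% + -0.06 × 3.7826% = 1.26%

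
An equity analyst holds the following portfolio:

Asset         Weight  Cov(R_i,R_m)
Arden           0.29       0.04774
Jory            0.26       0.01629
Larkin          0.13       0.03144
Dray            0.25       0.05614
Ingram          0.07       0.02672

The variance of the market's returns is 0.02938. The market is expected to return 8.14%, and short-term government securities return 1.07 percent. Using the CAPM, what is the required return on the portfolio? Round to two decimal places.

β_Arden = 0.04774 / 0.02938 = 1.6249
β_Jory = 0.01629 / 0.02938 = 0.5545
β_Larkin = 0.03144 / 0.02938 = 1.0701
β_Dray = 0.05614 / 0.02938 = 1.9108
β_Ingram = 0.02672 / 0.02938 = 0.9095
β_P = Σ w_i β_i = 0.29×1.6249 + 0.26×0.5545 + 0.13×1.0701 + 0.25×1.9108 + 0.07×0.9095 = 1.2959
MRP = 8.14% − 1.07% = 7.07%
E(R_P) = R_f + β_P × MRP = 1.07% + 1.2959 × 7.07% = 10.23%

10.23%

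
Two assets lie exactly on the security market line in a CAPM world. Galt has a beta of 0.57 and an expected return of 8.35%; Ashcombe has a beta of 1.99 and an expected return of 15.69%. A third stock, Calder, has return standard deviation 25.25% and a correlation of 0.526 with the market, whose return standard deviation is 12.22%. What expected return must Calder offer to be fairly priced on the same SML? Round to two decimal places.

11.02%

MRP = (15.69% − 8.35%) / (1.99 − 0.57) = 5.1690%
R_f = 8.35% − 0.57 × 5.1690% = 5.4037%
β_Calder = ρ·σ_i/σ_m = 0.526 × 25.25 / 12.22 = 1.0869
E(R_Calder) = R_f + β × MRP = 5.4037% + 1.0869 × 5.1690% = 11.02%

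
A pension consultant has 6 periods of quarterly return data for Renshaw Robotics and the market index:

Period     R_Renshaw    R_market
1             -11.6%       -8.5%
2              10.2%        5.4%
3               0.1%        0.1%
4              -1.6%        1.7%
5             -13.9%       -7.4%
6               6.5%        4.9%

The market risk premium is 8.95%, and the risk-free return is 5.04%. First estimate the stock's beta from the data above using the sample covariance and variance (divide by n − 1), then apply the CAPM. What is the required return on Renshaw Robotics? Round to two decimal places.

Mean R_i = (-11.6 + 10.2 + 0.1 − 1.6 − 13.9 + 6.5) / 6 = -1.7167%
Mean R_m = (-8.5 + 5.4 + 0.1 + 1.7 − 7.4 + 4.9) / 6 = -0.6333%
Σ(R_i − R̄_i)(R_m − R̄_m) = 279.1567  ⇒  Cov = 279.1567 / 5 = 55.8313
Σ(R_m − R̄_m)² = 180.6733  ⇒  Var(R_m) = 180.6733 / 5 = 36.1347
β = Cov / Var(R_m) = 55.8313 / 36.1347 = 1.5451
E(R) = R_f + β × MRP = 5.04% + 1.5451 × 8.95% = 18.87%

18.87%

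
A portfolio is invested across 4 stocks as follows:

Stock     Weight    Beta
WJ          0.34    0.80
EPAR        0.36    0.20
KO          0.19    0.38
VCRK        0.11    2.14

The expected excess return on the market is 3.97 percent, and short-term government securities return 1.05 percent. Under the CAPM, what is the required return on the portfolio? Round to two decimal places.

3.64%

β_P = Σ w_i β_i = 0.34×0.80 + 0.36×0.20 + 0.19×0.38 + 0.11×2.14 = 0.6516
E(R_P) = R_f + β_P × MRP = 1.05% + 0.6516 × 3.97% = 3.64%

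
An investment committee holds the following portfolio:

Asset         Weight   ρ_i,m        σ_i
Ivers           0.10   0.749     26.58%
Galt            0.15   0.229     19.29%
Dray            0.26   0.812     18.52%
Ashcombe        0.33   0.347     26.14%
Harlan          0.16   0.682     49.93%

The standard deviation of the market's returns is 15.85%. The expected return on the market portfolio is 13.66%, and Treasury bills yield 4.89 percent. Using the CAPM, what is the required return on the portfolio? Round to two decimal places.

β_Ivers = 0.749 × 26.58% / 15.85% = 1.2561
β_Galt = 0.229 × 19.29% / 15.85% = 0.2787
β_Dray = 0.812 × 18.52% / 15.85% = 0.9488
β_Ashcombe = 0.347 × 26.14% / 15.85% = 0.5723
β_Harlan = 0.682 × 49.93% / 15.85% = 2.1484
β_P = Σ w_i β_i = 0.10×1.2561 + 0.15×0.2787 + 0.26×0.9488 + 0.33×0.5723 + 0.16×2.1484 = 0.9467
MRP = 13.66% − 4.89% = 8.77%
E(R_P) = R_f + β_P × MRP = 4.89% + 0.9467 × 8.77% = 13.19%

13.19%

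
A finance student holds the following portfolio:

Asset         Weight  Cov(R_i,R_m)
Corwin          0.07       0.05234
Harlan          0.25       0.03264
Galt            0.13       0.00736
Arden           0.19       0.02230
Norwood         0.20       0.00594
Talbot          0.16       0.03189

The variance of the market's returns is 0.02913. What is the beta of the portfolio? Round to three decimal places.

β_Corwin = 0.05234 / 0.02913 = 1.7968
β_Harlan = 0.03264 / 0.02913 = 1.1205
β_Galt = 0.00736 / 0.02913 = 0.2527
β_Arden = 0.02230 / 0.02913 = 0.7655
β_Norwood = 0.00594 / 0.02913 = 0.2039
β_Talbot = 0.03189 / 0.02913 = 1.0947
β_P = Σ w_i β_i = 0.07×1.7968 + 0.25×1.1205 + 0.13×0.2527 + 0.19×0.7655 + 0.20×0.2039 + 0.16×1.0947 = 0.8001

0.800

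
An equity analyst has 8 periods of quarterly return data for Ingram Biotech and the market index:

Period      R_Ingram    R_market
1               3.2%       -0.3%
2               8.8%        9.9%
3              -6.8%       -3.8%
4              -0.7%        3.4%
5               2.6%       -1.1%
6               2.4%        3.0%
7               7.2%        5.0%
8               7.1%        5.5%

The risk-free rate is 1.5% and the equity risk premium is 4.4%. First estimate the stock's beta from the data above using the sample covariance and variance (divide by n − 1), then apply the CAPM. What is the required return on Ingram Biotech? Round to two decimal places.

5.68%

Mean R_i = (3.2 + 8.8 − 6.8 − 0.7 + 2.6 + 2.4 + 7.2 + 7.1) / 8 = 2.9750%
Mean R_m = (-0.3 + 9.9 − 3.8 + 3.4 − 1.1 + 3.0 + 5.0 + 5.5) / 8 = 2.7000%
Σ(R_i − R̄_i)(R_m − R̄_m) = 124.7500  ⇒  Cov = 124.7500 / 7 = 17.8214
Σ(R_m − R̄_m)² = 131.2400  ⇒  Var(R_m) = 131.2400 / 7 = 18.7486
β = Cov / Var(R_m) = 17.8214 / 18.7486 = 0.9505
E(R) = R_f + β × MRP = 1.5% + 0.9505 × 4.4% = 5.68%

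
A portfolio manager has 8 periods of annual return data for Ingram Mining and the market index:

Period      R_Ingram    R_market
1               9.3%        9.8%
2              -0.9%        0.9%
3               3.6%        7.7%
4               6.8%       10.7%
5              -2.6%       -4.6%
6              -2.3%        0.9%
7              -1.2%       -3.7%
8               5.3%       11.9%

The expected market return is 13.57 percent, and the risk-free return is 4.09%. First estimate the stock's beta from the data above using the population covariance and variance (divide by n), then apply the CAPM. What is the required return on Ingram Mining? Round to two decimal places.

10.04%

Mean R_i = (9.3 − 0.9 + 3.6 + 6.8 − 2.6 − 2.3 − 1.2 + 5.3) / 8 = 2.2500%
Mean R_m = (9.8 + 0.9 + 7.7 + 10.7 − 4.6 + 0.9 − 3.7 + 11.9) / 8 = 4.2000%
Σ(R_i − R̄_i)(R_m − R̄_m) = 192.6100  ⇒  Cov = 192.6100 / 8 = 24.0763
Σ(R_m − R̄_m)² = 306.7800  ⇒  Var(R_m) = 306.7800 / 8 = 38.3475
β = Cov / Var(R_m) = 24.0763 / 38.3475 = 0.6278
MRP = 13.57% − 4.09% = 9.48%
E(R) = R_f + β × MRP = 4.09% + 0.6278 × 9.48% = 10.04%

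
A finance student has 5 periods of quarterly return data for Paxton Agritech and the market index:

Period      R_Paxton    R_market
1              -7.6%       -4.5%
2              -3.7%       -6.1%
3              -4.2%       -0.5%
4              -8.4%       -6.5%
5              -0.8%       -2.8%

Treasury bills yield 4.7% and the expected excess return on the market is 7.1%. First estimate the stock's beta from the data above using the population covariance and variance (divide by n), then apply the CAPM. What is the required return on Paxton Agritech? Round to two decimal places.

9.02%

Mean R_i = (-7.6 − 3.7 − 4.2 − 8.4 − 0.8) / 5 = -4.9400%
Mean R_m = (-4.5 − 6.1 − 0.5 − 6.5 − 2.8) / 5 = -4.0800%
Σ(R_i − R̄_i)(R_m − R̄_m) = 14.9340  ⇒  Cov = 14.9340 / 5 = 2.9868
Σ(R_m − R̄_m)² = 24.5680  ⇒  Var(R_m) = 24.5680 / 5 = 4.9136
β = Cov / Var(R_m) = 2.9868 / 4.9136 = 0.6079
E(R) = R_f + β × MRP = 4.7% + 0.6079 × 7.1% = 9.02%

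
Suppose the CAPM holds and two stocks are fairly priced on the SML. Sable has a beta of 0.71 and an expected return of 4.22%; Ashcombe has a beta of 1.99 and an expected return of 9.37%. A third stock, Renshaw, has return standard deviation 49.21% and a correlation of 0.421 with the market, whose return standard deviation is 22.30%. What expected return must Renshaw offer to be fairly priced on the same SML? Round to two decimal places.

MRP = (9.37% − 4.22%) / (1.99 − 0.71) = 4.0234%
R_f = 4.22% − 0.71 × 4.0234% = 1.3634%
β_Renshaw = ρ·σ_i/σ_m = 0.421 × 49.21 / 22.30 = 0.9290
E(R_Renshaw) = R_f + β × MRP = 1.3634% + 0.9290 × 4.0234% = 5.10%

5.10%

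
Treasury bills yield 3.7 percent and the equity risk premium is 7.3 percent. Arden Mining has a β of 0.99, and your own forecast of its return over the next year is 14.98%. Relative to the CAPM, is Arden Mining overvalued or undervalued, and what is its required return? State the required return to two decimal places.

Required return = R_f + β·MRP = 3.7% + 0.99 × 7.3% = 10.93%
Forecast 14.98% > required 10.93% → the stock plots above the SML → undervalued.

Undervalued; required return 10.93%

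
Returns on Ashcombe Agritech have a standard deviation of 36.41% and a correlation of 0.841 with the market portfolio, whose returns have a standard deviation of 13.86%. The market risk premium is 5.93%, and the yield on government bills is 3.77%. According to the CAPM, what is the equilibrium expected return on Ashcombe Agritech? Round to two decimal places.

16.87%

β = ρ × σ_i / σ_m = 0.841 × 36.41% / 13.86% = 2.2093
E(R) = 3.77% + 2.2093 × 5.93% = 16.87%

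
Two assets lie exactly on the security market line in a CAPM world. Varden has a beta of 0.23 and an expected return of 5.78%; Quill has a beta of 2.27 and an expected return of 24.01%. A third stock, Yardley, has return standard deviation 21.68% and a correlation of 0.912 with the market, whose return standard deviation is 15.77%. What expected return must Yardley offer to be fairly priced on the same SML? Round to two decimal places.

14.93%

MRP = (24.01% − 5.78%) / (2.27 − 0.23) = 8.9363%
R_f = 5.78% − 0.23 × 8.9363% = 3.7247%
β_Yardley = ρ·σ_i/σ_m = 0.912 × 21.68 / 15.77 = 1.2538
E(R_Yardley) = R_f + β × MRP = 3.7247% + 1.2538 × 8.9363% = 14.93%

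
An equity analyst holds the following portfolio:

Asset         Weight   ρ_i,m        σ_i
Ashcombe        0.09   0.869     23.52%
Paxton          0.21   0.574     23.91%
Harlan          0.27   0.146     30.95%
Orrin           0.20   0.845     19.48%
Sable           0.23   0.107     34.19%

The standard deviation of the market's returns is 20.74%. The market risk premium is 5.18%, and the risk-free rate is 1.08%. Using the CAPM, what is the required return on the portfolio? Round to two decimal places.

3.60%

β_Ashcombe = 0.869 × 23.52% / 20.74% = 0.9855
β_Paxton = 0.574 × 23.91% / 20.74% = 0.6617
β_Harlan = 0.146 × 30.95% / 20.74% = 0.2179
β_Orrin = 0.845 × 19.48% / 20.74% = 0.7937
β_Sable = 0.107 × 34.19% / 20.74% = 0.1764
β_P = Σ w_i β_i = 0.09×0.9855 + 0.21×0.6617 + 0.27×0.2179 + 0.20×0.7937 + 0.23×0.1764 = 0.4858
E(R_P) = R_f + β_P × MRP = 1.08% + 0.4858 × 5.18% = 3.60%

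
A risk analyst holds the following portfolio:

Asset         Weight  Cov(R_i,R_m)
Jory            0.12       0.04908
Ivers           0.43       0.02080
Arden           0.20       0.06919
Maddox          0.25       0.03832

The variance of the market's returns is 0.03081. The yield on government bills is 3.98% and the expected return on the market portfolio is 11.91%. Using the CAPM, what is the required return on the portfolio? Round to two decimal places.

13.83%

β_Jory = 0.04908 / 0.03081 = 1.5930
β_Ivers = 0.02080 / 0.03081 = 0.6751
β_Arden = 0.06919 / 0.03081 = 2.2457
β_Maddox = 0.03832 / 0.03081 = 1.2438
β_P = Σ w_i β_i = 0.12×1.5930 + 0.43×0.6751 + 0.20×2.2457 + 0.25×1.2438 = 1.2415
MRP = 11.91% − 3.98% = 7.93%
E(R_P) = R_f + β_P × MRP = 3.98% + 1.2415 × 7.93% = 13.83%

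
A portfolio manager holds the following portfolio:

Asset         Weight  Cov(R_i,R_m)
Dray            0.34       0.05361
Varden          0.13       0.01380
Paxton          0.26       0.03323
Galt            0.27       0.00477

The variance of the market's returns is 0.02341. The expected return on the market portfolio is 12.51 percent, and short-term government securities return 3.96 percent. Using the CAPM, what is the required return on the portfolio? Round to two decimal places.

14.90%

β_Dray = 0.05361 / 0.02341 = 2.2900
β_Varden = 0.01380 / 0.02341 = 0.5895
β_Paxton = 0.03323 / 0.02341 = 1.4195
β_Galt = 0.00477 / 0.02341 = 0.2038
β_P = Σ w_i β_i = 0.34×2.2900 + 0.13×0.5895 + 0.26×1.4195 + 0.27×0.2038 = 1.2793
MRP = 12.51% − 3.96% = 8.55%
E(R_P) = R_f + β_P × MRP = 3.96% + 1.2793 × 8.55% = 14.90%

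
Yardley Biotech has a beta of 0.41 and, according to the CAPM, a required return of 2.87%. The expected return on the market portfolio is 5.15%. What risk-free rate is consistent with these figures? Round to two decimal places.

1.29%

E(R) = R_f + β(E(R_m) − R_f) = R_f(1 − β) + β·E(R_m)
2.87% = R_f × (1 − 0.41) + 0.41 × 5.15%
2.87% = R_f × 0.59 + 2.1115%
R_f = (2.87% − 2.1115%) / 0.59 = 1.29%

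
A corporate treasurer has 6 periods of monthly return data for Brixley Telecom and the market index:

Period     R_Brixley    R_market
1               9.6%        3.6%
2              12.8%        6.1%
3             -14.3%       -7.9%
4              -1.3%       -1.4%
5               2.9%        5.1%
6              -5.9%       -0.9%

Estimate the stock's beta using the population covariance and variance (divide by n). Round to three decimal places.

1.775

Mean R_i = (9.6 + 12.8 − 14.3 − 1.3 + 2.9 − 5.9) / 6 = 0.6333%
Mean R_m = (3.6 + 6.1 − 7.9 − 1.4 + 5.1 − 0.9) / 6 = 0.7667%
Σ(R_i − R̄_i)(R_m − R̄_m) = 244.6167  ⇒  Cov = 244.6167 / 6 = 40.7695
Σ(R_m − R̄_m)² = 137.8333  ⇒  Var(R_m) = 137.8333 / 6 = 22.9722
β = Cov / Var(R_m) = 40.7695 / 22.9722 = 1.7747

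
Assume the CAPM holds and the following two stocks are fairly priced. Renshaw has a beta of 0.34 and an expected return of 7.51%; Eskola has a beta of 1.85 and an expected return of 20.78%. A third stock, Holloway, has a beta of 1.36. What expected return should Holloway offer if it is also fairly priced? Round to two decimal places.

MRP (SML slope) = (20.78% − 7.51%) / (1.85 − 0.34) = 13.27% / 1.51 = 8.7881%
R_f (intercept) = 7.51% − 0.34 × 8.7881% = 4.5220%
E(R_Holloway) = R_f + β × MRP = 4.5220% + 1.36 × 8.7881% = 16.47%

16.47%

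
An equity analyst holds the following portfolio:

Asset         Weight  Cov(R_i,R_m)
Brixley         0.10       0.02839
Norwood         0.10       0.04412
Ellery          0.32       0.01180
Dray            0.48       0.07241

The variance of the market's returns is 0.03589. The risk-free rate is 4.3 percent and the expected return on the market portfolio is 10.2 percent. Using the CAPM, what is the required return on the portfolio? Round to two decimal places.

11.83%

β_Brixley = 0.02839 / 0.03589 = 0.7910
β_Norwood = 0.04412 / 0.03589 = 1.2293
β_Ellery = 0.01180 / 0.03589 = 0.3288
β_Dray = 0.07241 / 0.03589 = 2.0176
β_P = Σ w_i β_i = 0.10×0.7910 + 0.10×1.2293 + 0.32×0.3288 + 0.48×2.0176 = 1.2757
MRP = 10.2% − 4.3% = 5.90%
E(R_P) = R_f + β_P × MRP = 4.3% + 1.2757 × 5.9% = 11.83%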